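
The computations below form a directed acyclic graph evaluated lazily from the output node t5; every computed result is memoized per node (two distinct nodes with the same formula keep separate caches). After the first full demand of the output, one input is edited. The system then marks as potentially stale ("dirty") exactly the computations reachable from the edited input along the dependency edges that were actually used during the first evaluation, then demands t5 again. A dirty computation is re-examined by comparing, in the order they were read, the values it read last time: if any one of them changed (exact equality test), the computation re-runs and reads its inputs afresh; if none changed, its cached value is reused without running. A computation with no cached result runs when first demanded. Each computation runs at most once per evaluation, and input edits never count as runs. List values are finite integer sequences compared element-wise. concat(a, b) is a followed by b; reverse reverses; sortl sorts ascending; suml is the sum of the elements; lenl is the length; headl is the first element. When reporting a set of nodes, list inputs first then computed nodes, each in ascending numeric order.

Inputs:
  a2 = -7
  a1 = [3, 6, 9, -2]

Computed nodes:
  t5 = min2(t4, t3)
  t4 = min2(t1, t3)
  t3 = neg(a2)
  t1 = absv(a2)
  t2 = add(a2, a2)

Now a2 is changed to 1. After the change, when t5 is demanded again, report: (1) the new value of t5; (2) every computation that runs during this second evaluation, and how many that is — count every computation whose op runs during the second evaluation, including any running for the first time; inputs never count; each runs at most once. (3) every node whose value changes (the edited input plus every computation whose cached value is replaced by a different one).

First demand of the output computes:
  t1 = absv(-7) = 7
  t3 = neg(-7) = 7
  t4 = min2(7, 7) = 7
  t5 = min2(7, 7) = 7

After the edit, cleaning proceeds:
  t1: a read changed (a2 -7->1) — executes, giving 1.
  t3: a read changed (a2 -7->1) — executes, giving -1.
  t4: a read changed (t1 7->1; t3 7->-1) — executes, giving -1.
  t5: a read changed (t4 7->-1; t3 7->-1) — executes, giving -1.

Demanding t5 again yields -1.
4 computations run: t1, t3, t4, t5.
The nodes whose values change: a2, t1, t3, t4, t5.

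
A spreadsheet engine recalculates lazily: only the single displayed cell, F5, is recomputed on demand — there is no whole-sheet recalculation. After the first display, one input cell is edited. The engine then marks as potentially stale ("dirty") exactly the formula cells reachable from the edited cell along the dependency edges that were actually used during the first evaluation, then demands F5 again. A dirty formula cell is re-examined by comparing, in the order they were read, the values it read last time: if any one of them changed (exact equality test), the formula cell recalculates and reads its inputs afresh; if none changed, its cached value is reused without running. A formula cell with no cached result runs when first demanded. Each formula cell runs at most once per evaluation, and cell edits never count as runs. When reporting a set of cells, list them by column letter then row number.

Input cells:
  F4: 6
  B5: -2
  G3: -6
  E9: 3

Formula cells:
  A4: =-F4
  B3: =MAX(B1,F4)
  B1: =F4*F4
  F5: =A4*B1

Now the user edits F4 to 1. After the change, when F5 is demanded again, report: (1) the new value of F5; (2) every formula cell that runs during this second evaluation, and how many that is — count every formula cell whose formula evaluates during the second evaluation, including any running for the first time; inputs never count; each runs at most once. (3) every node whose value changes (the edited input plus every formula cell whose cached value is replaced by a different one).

First evaluation (everything demanded from the output):
  A4 = -(6) = -6
  B1 = 6 * 6 = 36
  F5 = -6 * 36 = -216

Propagation after the edit:
  A4: runs — F4 6->1; result -1.
  B1: runs — F4 6->1; F4 6->1; result 1.
  F5: runs — A4 -6->-1; B1 36->1; result -1.

New value of F5: -1.
Formula cells that run: A4, B1, F5 — 3 in total.
Values that change: A4, B1, F4, F5.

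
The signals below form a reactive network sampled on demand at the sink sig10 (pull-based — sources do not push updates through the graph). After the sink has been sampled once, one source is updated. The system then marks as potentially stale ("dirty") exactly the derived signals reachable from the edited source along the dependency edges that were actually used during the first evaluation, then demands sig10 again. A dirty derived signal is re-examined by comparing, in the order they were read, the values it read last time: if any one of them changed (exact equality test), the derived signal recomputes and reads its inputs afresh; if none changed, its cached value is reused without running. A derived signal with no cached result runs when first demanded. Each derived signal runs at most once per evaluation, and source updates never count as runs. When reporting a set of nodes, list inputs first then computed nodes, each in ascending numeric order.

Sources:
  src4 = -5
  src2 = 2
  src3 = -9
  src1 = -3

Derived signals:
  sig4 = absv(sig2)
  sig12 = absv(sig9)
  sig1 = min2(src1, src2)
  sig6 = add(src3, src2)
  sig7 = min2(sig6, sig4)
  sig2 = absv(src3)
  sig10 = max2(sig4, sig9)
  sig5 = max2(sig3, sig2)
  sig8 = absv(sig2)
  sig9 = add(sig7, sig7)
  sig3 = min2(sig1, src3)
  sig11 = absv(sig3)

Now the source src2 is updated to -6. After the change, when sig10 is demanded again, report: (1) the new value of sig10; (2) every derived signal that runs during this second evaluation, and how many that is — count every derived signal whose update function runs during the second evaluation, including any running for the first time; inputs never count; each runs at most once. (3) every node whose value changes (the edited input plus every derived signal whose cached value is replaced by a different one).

Initial pass — values computed on the first demand:
  sig2 = absv(-9) = 9
  sig4 = absv(9) = 9
  sig6 = add(-9, 2) = -7
  sig7 = min2(-7, 9) = -7
  sig9 = add(-7, -7) = -14
  sig10 = max2(9, -14) = 9

Second demand — change propagation:
  sig6: re-runs because src2 2->-6; new result -15.
  sig7: re-runs because sig6 -7->-15; new result -15.
  sig9: re-runs because sig7 -7->-15; sig7 -7->-15; new result -30.
  sig10: re-runs because sig9 -14->-30; new result 9 (unchanged).

sig10 now evaluates to 9.
Run set: sig6, sig7, sig9, sig10 (4 run).
Changed values: src2, sig6, sig7, sig9.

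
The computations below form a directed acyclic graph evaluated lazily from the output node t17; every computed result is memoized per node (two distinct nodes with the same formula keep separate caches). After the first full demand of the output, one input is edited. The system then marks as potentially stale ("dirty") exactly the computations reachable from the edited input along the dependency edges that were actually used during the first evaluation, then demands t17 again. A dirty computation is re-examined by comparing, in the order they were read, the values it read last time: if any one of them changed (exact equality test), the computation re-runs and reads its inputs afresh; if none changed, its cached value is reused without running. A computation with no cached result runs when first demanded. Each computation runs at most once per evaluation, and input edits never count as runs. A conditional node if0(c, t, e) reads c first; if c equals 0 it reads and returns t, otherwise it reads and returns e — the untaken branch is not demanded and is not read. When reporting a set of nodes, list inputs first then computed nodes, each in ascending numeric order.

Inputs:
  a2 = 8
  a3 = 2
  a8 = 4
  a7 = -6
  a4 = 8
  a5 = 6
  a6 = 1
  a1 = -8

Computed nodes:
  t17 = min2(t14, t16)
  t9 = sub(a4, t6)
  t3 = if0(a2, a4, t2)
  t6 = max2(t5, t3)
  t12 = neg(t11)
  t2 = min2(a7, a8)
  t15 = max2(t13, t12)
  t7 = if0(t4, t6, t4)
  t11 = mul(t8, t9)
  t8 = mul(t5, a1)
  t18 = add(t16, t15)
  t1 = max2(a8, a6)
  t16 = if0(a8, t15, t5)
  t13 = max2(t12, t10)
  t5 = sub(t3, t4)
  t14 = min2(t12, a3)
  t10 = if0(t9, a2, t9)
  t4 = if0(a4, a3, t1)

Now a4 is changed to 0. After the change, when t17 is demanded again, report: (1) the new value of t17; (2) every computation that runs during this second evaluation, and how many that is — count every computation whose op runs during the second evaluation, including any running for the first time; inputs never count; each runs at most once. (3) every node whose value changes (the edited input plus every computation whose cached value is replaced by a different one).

Demanding t17 again yields -384.
10 computations run: t4, t5, t6, t8, t9, t11, t12, t14, t16, t17.
The nodes whose values change: a4, t4, t5, t8, t9, t11, t12, t14, t16, t17.

First demand of the output computes:
  t1 = max2(4, 1) = 4
  t2 = min2(-6, 4) = -6
  t3 = if0(a2=8 -> else branch t2) = -6
  t4 = if0(a4=8 -> else branch t1) = 4
  t5 = sub(-6, 4) = -10
  t6 = max2(-10, -6) = -6
  t8 = mul(-10, -8) = 80
  t9 = sub(8, -6) = 14
  t11 = mul(80, 14) = 1120
  t12 = neg(1120) = -1120
  t14 = min2(-1120, 2) = -1120
  t16 = if0(a8=4 -> else branch t5) = -10
  t17 = min2(-1120, -10) = -1120

After the edit, cleaning proceeds:
  t4: a read changed (a4 8->0) — executes, giving 2.
  t5: a read changed (t4 4->2) — executes, giving -8.
  t6: a read changed (t5 -10->-8) — executes, giving -6 — identical to its old value.
  t8: a read changed (t5 -10->-8) — executes, giving 64.
  t9: a read changed (a4 8->0) — executes, giving 6.
  t11: a read changed (t8 80->64; t9 14->6) — executes, giving 384.
  t12: a read changed (t11 1120->384) — executes, giving -384.
  t14: a read changed (t12 -1120->-384) — executes, giving -384.
  t16: a read changed (t5 -10->-8) — executes, giving -8.
  t17: a read changed (t14 -1120->-384; t16 -10->-8) — executes, giving -384.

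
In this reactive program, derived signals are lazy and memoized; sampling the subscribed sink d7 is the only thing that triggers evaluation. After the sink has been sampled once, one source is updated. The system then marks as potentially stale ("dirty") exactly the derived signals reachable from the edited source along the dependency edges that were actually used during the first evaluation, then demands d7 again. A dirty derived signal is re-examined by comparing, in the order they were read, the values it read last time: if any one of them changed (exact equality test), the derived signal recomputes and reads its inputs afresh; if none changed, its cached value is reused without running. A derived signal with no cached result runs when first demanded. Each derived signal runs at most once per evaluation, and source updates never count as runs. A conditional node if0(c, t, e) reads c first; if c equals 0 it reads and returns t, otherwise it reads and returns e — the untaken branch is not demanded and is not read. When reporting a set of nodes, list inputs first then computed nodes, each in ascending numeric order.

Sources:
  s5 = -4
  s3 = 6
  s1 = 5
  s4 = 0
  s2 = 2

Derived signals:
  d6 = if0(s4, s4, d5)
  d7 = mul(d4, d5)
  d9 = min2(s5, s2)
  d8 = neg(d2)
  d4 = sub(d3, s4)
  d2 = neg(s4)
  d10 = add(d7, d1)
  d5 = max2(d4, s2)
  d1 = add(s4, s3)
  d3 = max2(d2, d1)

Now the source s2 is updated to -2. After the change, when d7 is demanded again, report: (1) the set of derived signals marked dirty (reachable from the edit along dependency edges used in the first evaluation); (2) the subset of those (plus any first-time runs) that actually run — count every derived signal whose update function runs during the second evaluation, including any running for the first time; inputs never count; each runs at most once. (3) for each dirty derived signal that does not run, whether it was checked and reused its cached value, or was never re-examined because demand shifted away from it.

The edit dirties: d5, d7.
1 derived signals run: d5.
Cache hits after checking: d7.
Note the absorption at d5: it re-runs yet its value is the same, leaving the output's value untouched.

First demand of the output computes:
  d1 = add(0, 6) = 6
  d2 = neg(0) = 0
  d3 = max2(0, 6) = 6
  d4 = sub(6, 0) = 6
  d5 = max2(6, 2) = 6
  d7 = mul(6, 6) = 36

After the edit, cleaning proceeds:
  d5: a read changed (s2 2->-2) — executes, giving 6 — identical to its old value.
  d7: dirty, but its reads are unchanged (d4 unchanged, d5 unchanged); cached 36 stands.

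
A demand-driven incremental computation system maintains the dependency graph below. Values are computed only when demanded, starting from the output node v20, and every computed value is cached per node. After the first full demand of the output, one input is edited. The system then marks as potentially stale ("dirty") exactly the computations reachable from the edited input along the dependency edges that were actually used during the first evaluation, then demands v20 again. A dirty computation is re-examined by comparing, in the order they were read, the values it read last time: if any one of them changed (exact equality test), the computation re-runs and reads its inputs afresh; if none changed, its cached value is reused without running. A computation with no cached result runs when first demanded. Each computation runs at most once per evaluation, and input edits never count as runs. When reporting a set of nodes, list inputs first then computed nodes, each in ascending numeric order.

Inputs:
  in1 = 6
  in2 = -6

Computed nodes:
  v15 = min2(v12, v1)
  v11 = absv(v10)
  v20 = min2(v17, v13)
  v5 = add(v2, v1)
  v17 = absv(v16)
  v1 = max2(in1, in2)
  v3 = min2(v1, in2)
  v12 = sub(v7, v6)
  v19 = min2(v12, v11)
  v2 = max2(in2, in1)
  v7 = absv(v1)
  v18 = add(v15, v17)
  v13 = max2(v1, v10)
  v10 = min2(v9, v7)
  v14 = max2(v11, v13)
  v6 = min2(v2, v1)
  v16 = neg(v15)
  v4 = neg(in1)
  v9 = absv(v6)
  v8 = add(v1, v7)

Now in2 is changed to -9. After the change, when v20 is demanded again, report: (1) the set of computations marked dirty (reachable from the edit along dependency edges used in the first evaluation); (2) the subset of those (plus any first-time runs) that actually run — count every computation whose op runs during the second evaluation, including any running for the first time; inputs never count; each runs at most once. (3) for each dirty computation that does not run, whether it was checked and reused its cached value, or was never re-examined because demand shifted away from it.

Marked dirty: v1, v2, v6, v7, v9, v10, v12, v13, v15, v16, v17, v20.
Computations that run: v1, v2 — 2 in total.
Checked but reused from cache: v6, v7, v9, v10, v12, v13, v15, v16, v17, v20.
Key observation: the cutoff stops propagation at v6 — its inputs' values are unchanged, so it reuses its cache.

First evaluation (everything demanded from the output):
  v1 = max2(6, -6) = 6
  v2 = max2(-6, 6) = 6
  v6 = min2(6, 6) = 6
  v7 = absv(6) = 6
  v9 = absv(6) = 6
  v10 = min2(6, 6) = 6
  v12 = sub(6, 6) = 0
  v13 = max2(6, 6) = 6
  v15 = min2(0, 6) = 0
  v16 = neg(0) = 0
  v17 = absv(0) = 0
  v20 = min2(0, 6) = 0

Propagation after the edit:
  v1: runs — in2 -6->-9; result 6 (same value as before).
  v2: runs — in2 -6->-9; result 6 (same value as before).
  v6: checked — values it read are unchanged (v2 unchanged, v1 unchanged); reused cached 6 without running.
  v7: checked — values it read are unchanged (v1 unchanged); reused cached 6 without running.
  v9: checked — values it read are unchanged (v6 unchanged); reused cached 6 without running.
  v10: checked — values it read are unchanged (v9 unchanged, v7 unchanged); reused cached 6 without running.
  v12: checked — values it read are unchanged (v7 unchanged, v6 unchanged); reused cached 0 without running.
  v13: checked — values it read are unchanged (v1 unchanged, v10 unchanged); reused cached 6 without running.
  v15: checked — values it read are unchanged (v12 unchanged, v1 unchanged); reused cached 0 without running.
  v16: checked — values it read are unchanged (v15 unchanged); reused cached 0 without running.
  v17: checked — values it read are unchanged (v16 unchanged); reused cached 0 without running.
  v20: checked — values it read are unchanged (v17 unchanged, v13 unchanged); reused cached 0 without running.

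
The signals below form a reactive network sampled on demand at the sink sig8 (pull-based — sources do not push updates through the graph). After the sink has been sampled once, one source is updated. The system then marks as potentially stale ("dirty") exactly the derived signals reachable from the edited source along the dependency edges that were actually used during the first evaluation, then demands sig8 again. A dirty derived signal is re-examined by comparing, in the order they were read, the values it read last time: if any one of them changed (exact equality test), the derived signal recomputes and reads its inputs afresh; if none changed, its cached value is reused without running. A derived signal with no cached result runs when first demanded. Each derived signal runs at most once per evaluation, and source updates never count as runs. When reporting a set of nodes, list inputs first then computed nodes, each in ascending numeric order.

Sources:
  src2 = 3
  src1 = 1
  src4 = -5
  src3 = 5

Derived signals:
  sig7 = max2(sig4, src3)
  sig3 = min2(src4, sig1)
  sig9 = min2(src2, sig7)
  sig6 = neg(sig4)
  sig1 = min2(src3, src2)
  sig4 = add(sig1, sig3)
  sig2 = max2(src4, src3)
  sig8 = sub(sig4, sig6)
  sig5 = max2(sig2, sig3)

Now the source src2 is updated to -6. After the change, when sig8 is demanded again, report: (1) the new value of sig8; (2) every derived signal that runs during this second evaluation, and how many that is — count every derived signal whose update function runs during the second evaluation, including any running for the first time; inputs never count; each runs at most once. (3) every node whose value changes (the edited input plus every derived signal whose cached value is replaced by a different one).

sig8 now evaluates to -24.
Run set: sig1, sig3, sig4, sig6, sig8 (5 run).
Changed values: src2, sig1, sig3, sig4, sig6, sig8.

Initial pass — values computed on the first demand:
  sig1 = min2(5, 3) = 3
  sig3 = min2(-5, 3) = -5
  sig4 = add(3, -5) = -2
  sig6 = neg(-2) = 2
  sig8 = sub(-2, 2) = -4

Second demand — change propagation:
  sig1: re-runs because src2 3->-6; new result -6.
  sig3: re-runs because sig1 3->-6; new result -6.
  sig4: re-runs because sig1 3->-6; sig3 -5->-6; new result -12.
  sig6: re-runs because sig4 -2->-12; new result 12.
  sig8: re-runs because sig4 -2->-12; sig6 2->12; new result -24.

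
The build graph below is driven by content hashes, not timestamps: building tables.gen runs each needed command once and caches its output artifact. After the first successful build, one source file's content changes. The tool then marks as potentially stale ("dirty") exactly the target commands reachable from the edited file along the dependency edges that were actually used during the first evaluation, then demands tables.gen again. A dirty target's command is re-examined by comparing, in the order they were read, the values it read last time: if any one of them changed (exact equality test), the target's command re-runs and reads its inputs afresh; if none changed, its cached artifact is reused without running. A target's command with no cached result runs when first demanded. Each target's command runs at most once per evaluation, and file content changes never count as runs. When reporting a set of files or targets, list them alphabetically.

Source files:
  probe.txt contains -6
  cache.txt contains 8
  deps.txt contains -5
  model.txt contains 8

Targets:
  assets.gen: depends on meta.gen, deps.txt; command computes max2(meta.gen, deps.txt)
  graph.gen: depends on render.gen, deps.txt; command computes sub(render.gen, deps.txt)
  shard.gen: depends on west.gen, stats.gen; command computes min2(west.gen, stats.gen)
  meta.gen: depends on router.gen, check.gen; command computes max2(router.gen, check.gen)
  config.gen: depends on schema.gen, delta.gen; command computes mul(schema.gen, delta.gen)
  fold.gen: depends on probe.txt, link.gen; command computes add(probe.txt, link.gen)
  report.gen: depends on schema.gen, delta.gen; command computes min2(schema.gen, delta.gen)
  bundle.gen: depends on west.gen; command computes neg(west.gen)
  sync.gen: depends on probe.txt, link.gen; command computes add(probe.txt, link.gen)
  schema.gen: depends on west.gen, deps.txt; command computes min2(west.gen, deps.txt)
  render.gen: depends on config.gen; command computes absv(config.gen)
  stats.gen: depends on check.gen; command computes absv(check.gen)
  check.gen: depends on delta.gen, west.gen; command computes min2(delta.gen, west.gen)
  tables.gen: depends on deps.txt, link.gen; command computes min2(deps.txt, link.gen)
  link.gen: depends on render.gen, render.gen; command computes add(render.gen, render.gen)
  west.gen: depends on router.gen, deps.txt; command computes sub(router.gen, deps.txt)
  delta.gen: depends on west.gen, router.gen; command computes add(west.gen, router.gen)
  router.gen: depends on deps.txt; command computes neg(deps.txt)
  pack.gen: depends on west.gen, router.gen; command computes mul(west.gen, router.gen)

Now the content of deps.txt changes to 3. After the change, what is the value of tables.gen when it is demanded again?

tables.gen now evaluates to 3.

Initial pass — values computed on the first demand:
  router.gen = neg(-5) = 5
  west.gen = sub(5, -5) = 10
  delta.gen = add(10, 5) = 15
  schema.gen = min2(10, -5) = -5
  config.gen = mul(-5, 15) = -75
  render.gen = absv(-75) = 75
  link.gen = add(75, 75) = 150
  tables.gen = min2(-5, 150) = -5

Second demand — change propagation:
  router.gen: re-runs because deps.txt -5->3; new result -3.
  west.gen: re-runs because router.gen 5->-3; deps.txt -5->3; new result -6.
  delta.gen: re-runs because west.gen 10->-6; router.gen 5->-3; new result -9.
  schema.gen: re-runs because west.gen 10->-6; deps.txt -5->3; new result -6.
  config.gen: re-runs because schema.gen -5->-6; delta.gen 15->-9; new result 54.
  render.gen: re-runs because config.gen -75->54; new result 54.
  link.gen: re-runs because render.gen 75->54; render.gen 75->54; new result 108.
  tables.gen: re-runs because deps.txt -5->3; link.gen 150->108; new result 3.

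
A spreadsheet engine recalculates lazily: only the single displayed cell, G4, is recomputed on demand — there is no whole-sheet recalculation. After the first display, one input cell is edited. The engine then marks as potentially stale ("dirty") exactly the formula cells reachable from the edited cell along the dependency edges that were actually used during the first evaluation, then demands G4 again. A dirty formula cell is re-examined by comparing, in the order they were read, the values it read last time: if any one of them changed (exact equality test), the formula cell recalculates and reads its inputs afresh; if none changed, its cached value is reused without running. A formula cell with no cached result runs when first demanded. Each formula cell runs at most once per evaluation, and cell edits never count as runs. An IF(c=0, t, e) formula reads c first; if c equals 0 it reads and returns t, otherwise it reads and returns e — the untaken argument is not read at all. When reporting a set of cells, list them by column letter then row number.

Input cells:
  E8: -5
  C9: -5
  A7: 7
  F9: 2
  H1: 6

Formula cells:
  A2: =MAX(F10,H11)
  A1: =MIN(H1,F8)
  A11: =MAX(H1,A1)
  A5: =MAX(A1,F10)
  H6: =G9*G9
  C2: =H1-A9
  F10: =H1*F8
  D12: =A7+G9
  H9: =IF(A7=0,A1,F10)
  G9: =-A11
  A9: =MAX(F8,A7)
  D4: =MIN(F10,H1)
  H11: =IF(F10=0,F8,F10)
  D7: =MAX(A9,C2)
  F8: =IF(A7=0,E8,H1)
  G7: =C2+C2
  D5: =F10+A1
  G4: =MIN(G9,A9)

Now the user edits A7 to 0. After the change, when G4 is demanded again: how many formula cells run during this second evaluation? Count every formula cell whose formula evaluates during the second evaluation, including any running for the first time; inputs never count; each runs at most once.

Formula cells that run: A1, A9, A11, F8, G4 — 5 in total.
Key observation: the cutoff stops propagation at G9 — its inputs' values are unchanged, so it reuses its cache.

First evaluation (everything demanded from the output):
  F8 = IF(A7=0: A7=7 -> else branch H1) = 6
  A1 = MIN(6, 6) = 6
  A9 = MAX(6, 7) = 7
  A11 = MAX(6, 6) = 6
  G9 = -(6) = -6
  G4 = MIN(-6, 7) = -6

Propagation after the edit:
  F8: runs — A7 7->0; result -5.
  A1: runs — F8 6->-5; result -5.
  A9: runs — F8 6->-5; A7 7->0; result 0.
  A11: runs — A1 6->-5; result 6 (same value as before).
  G9: checked — values it read are unchanged (A11 unchanged); reused cached -6 without running.
  G4: runs — A9 7->0; result -6 (same value as before).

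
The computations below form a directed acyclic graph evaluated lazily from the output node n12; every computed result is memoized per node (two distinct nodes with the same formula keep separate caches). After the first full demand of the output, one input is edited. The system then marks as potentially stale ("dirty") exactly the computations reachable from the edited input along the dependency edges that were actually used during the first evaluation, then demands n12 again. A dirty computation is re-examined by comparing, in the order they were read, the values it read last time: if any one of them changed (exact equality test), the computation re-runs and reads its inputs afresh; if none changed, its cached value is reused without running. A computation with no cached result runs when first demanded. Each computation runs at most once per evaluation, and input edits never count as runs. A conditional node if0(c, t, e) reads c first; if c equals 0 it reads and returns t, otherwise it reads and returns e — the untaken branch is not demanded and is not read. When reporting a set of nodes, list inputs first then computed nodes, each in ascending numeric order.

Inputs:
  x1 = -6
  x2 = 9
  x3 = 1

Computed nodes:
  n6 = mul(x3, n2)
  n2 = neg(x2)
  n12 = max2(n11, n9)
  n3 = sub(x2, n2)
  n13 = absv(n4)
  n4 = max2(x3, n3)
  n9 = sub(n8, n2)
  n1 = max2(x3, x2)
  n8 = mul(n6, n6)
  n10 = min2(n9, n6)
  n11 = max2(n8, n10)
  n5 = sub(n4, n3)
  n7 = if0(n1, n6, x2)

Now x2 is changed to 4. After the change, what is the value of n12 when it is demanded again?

First demand of the output computes:
  n2 = neg(9) = -9
  n6 = mul(1, -9) = -9
  n8 = mul(-9, -9) = 81
  n9 = sub(81, -9) = 90
  n10 = min2(90, -9) = -9
  n11 = max2(81, -9) = 81
  n12 = max2(81, 90) = 90

After the edit, cleaning proceeds:
  n2: a read changed (x2 9->4) — executes, giving -4.
  n6: a read changed (n2 -9->-4) — executes, giving -4.
  n8: a read changed (n6 -9->-4; n6 -9->-4) — executes, giving 16.
  n9: a read changed (n8 81->16; n2 -9->-4) — executes, giving 20.
  n10: a read changed (n9 90->20; n6 -9->-4) — executes, giving -4.
  n11: a read changed (n8 81->16; n10 -9->-4) — executes, giving 16.
  n12: a read changed (n11 81->16; n9 90->20) — executes, giving 20.

Demanding n12 again yields 20.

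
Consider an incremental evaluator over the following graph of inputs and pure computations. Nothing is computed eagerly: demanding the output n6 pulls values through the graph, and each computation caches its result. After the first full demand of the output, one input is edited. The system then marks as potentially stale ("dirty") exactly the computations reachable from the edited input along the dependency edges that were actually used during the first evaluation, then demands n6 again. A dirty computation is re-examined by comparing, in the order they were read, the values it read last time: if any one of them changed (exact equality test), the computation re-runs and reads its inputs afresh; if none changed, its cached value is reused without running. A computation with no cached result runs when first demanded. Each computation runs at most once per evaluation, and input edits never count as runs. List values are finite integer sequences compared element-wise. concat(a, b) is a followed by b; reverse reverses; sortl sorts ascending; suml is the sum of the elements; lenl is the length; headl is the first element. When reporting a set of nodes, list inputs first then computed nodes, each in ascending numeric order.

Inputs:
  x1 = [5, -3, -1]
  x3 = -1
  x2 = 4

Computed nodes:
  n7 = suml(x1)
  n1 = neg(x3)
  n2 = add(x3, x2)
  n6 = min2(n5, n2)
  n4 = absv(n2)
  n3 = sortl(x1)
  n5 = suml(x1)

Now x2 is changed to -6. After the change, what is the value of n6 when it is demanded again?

Initial pass — values computed on the first demand:
  n2 = add(-1, 4) = 3
  n5 = suml([5, -3, -1]) = 1
  n6 = min2(1, 3) = 1

Second demand — change propagation:
  n2: re-runs because x2 4->-6; new result -7.
  n6: re-runs because n2 3->-7; new result -7.

n6 now evaluates to -7.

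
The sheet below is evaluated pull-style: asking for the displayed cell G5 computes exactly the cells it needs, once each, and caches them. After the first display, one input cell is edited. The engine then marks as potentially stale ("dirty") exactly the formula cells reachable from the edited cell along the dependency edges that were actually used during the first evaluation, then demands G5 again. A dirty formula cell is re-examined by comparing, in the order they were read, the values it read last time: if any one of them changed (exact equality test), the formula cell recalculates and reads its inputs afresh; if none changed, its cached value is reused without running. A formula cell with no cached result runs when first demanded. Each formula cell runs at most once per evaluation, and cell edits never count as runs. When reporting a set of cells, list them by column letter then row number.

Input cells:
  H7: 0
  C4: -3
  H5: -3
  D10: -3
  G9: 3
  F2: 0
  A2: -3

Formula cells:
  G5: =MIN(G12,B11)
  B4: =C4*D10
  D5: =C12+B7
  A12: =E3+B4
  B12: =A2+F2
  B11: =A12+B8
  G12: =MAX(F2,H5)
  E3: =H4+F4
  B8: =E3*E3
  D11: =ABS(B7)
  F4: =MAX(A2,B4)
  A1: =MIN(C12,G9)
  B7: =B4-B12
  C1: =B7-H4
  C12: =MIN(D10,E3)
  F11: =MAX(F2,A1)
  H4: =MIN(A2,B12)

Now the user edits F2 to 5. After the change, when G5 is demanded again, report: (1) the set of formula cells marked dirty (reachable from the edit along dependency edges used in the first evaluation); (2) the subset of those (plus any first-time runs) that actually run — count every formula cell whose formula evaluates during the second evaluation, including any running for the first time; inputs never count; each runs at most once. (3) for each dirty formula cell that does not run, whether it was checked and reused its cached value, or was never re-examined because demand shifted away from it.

The edit dirties: A12, B8, B11, B12, E3, G5, G12, H4.
4 formula cells run: B12, G5, G12, H4.
Cache hits after checking: A12, B8, B11, E3.
Note where the cutoff bites: E3 is checked, finds nothing changed, and keeps its cache.

First demand of the output computes:
  B4 = -3 * -3 = 9
  B12 = -3 + 0 = -3
  F4 = MAX(-3, 9) = 9
  G12 = MAX(0, -3) = 0
  H4 = MIN(-3, -3) = -3
  E3 = -3 + 9 = 6
  A12 = 6 + 9 = 15
  B8 = 6 * 6 = 36
  B11 = 15 + 36 = 51
  G5 = MIN(0, 51) = 0

After the edit, cleaning proceeds:
  B12: a read changed (F2 0->5) — executes, giving 2.
  G12: a read changed (F2 0->5) — executes, giving 5.
  H4: a read changed (B12 -3->2) — executes, giving -3 — identical to its old value.
  E3: dirty, but its reads are unchanged (H4 unchanged, F4 unchanged); cached 6 stands.
  A12: dirty, but its reads are unchanged (E3 unchanged, B4 unchanged); cached 15 stands.
  B8: dirty, but its reads are unchanged (E3 unchanged, E3 unchanged); cached 36 stands.
  B11: dirty, but its reads are unchanged (A12 unchanged, B8 unchanged); cached 51 stands.
  G5: a read changed (G12 0->5) — executes, giving 5.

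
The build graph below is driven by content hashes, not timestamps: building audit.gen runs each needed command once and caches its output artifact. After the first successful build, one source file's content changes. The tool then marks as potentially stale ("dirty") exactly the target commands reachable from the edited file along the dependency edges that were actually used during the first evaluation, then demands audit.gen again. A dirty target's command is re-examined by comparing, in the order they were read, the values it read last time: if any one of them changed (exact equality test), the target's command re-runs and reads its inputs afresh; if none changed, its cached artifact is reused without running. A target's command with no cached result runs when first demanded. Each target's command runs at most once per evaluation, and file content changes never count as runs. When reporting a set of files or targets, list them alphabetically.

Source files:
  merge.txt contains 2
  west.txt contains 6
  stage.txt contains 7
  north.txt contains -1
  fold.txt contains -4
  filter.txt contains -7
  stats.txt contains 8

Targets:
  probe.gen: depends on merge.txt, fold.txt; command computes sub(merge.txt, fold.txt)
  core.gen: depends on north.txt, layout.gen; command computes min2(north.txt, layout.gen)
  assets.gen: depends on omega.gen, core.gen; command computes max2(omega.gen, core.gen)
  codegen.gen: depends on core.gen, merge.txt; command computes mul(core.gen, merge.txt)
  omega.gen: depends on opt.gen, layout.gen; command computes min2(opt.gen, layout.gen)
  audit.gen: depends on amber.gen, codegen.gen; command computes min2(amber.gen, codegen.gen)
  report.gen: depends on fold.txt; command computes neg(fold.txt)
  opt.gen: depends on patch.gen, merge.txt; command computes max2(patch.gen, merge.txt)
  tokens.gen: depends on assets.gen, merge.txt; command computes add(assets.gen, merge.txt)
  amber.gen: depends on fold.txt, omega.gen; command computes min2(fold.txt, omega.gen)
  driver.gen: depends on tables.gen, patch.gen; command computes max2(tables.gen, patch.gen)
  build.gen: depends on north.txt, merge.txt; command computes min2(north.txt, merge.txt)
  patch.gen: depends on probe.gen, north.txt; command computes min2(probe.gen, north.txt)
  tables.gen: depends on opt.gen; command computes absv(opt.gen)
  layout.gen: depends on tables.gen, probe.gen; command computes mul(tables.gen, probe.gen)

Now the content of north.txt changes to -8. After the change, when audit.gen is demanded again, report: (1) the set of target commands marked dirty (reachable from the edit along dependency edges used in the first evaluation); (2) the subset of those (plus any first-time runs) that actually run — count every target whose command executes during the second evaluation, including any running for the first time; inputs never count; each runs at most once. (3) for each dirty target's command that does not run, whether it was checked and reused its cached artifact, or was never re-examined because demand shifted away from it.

Dirty set: amber.gen, audit.gen, codegen.gen, core.gen, layout.gen, omega.gen, opt.gen, patch.gen, tables.gen.
Run set: audit.gen, codegen.gen, core.gen, opt.gen, patch.gen (5 run).
Re-examined without running (cache reused): amber.gen, layout.gen, omega.gen, tables.gen.
The important point: at tables.gen every value read last time is unchanged, so the dirty flag clears without a run.

Initial pass — values computed on the first demand:
  probe.gen = sub(2, -4) = 6
  patch.gen = min2(6, -1) = -1
  opt.gen = max2(-1, 2) = 2
  tables.gen = absv(2) = 2
  layout.gen = mul(2, 6) = 12
  core.gen = min2(-1, 12) = -1
  codegen.gen = mul(-1, 2) = -2
  omega.gen = min2(2, 12) = 2
  amber.gen = min2(-4, 2) = -4
  audit.gen = min2(-4, -2) = -4

Second demand — change propagation:
  patch.gen: re-runs because north.txt -1->-8; new result -8.
  opt.gen: re-runs because patch.gen -1->-8; new result 2 (unchanged).
  tables.gen: re-examined; everything it read last time is the same (opt.gen unchanged) — cache 2 kept, no run.
  layout.gen: re-examined; everything it read last time is the same (tables.gen unchanged, probe.gen unchanged) — cache 12 kept, no run.
  core.gen: re-runs because north.txt -1->-8; new result -8.
  codegen.gen: re-runs because core.gen -1->-8; new result -16.
  omega.gen: re-examined; everything it read last time is the same (opt.gen unchanged, layout.gen unchanged) — cache 2 kept, no run.
  amber.gen: re-examined; everything it read last time is the same (fold.txt unchanged, omega.gen unchanged) — cache -4 kept, no run.
  audit.gen: re-runs because codegen.gen -2->-16; new result -16.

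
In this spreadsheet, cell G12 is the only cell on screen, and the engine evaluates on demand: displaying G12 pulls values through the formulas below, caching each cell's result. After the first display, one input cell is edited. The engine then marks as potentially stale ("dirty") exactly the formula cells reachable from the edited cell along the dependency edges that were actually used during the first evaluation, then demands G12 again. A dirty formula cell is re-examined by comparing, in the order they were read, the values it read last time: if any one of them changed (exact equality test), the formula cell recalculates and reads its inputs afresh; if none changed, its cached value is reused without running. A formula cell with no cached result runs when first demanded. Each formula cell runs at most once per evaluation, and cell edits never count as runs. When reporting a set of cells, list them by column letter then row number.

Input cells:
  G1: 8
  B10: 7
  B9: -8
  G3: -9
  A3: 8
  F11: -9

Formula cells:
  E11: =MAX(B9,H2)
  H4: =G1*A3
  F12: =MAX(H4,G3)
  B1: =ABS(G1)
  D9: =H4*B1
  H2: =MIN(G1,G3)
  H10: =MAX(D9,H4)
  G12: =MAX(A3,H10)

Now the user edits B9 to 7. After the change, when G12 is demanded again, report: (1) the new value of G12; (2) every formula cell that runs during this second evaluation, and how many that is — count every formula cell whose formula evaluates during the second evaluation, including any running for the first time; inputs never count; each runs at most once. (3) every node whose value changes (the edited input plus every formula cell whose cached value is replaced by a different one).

G12 now evaluates to 512.
Run set: none (0 run).
Changed values: B9.
The important point: nothing the output needs ever reads B9, so the edit is invisible to it.

Initial pass — values computed on the first demand:
  B1 = ABS(8) = 8
  H4 = 8 * 8 = 64
  D9 = 64 * 8 = 512
  H10 = MAX(512, 64) = 512
  G12 = MAX(8, 512) = 512

Second demand — change propagation:
  no demanded computation ever read B9, so the edit dirties nothing and nothing runs.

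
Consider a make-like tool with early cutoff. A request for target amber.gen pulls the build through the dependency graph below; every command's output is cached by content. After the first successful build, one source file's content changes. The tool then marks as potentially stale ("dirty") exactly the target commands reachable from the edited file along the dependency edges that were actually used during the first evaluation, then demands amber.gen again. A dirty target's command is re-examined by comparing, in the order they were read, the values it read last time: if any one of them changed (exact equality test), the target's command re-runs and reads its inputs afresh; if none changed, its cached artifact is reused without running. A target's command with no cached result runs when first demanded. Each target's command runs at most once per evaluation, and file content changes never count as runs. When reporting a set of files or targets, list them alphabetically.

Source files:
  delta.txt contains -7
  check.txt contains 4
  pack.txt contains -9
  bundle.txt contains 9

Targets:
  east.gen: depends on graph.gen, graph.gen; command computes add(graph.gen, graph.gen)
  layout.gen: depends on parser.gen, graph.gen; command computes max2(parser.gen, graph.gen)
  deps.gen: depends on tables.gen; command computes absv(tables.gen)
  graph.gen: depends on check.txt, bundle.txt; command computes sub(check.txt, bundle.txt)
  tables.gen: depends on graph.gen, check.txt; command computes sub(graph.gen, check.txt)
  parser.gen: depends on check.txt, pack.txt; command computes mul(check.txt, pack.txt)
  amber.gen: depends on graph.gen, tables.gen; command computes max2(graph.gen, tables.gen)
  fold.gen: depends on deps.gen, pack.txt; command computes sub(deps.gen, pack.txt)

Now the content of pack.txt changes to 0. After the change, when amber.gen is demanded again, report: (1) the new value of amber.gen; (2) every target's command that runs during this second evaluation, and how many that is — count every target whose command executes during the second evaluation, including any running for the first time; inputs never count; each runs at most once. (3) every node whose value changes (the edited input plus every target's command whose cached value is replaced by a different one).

First demand of the output computes:
  graph.gen = sub(4, 9) = -5
  tables.gen = sub(-5, 4) = -9
  amber.gen = max2(-5, -9) = -5

After the edit, cleaning proceeds:
  pack.txt only reaches undemanded nodes; the second demand re-runs nothing.

Note the shortcut — pack.txt feeds only undemanded nodes, so no recomputation happens.

Demanding amber.gen again yields -5.
0 target commands run: none.
The nodes whose values change: pack.txt.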